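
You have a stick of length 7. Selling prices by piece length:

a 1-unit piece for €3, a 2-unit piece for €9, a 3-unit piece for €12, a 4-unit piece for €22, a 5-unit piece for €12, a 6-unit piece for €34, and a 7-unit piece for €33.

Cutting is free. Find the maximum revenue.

Consider every possible first cut. R[k] is the best of p[i]+R[k−i] over all sellable i≤k.
R[1] = 3
R[2] = max(3+3, 9+0) = 9
R[3] = max(3+9, 9+3, 12+0) = 12
R[4] = max(3+12, 9+9, 12+3, 22+0) = 22
R[5] = max(3+22, 9+12, 12+9, 22+3, 12+0) = 25
R[6] = max(3+25, 9+22, 12+12, 22+9, 12+3, 34+0) = 34
R[7] = max(3+34, 9+25, 12+22, …, 34+3, 33+0) = 37
One optimal cutting: 6 + 1 → €34 + €3 = €37.

37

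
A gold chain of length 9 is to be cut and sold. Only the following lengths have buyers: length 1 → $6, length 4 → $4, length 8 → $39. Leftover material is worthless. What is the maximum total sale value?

54

Build f[k] bottom-up: f[k] = max over allowed piece i of (p[i] + f[k−i]).
f[1] = 6
f[2] = 12  (first piece 1, then f[1]=6)
f[3] = 18  (first piece 1, then f[2]=12)
f[4] = 24  (first piece 1, then f[3]=18)
f[5] = 30  (first piece 1, then f[4]=24)
f[6] = 36  (first piece 1, then f[5]=30)
f[7] = 42  (first piece 1, then f[6]=36)
f[8] = 48  (first piece 1, then f[7]=42)
f[9] = 54  (first piece 1, then f[8]=48)
One optimal cutting: 1 + 1 + 1 + 1 + 1 + 1 + 1 + 1 + 1 → $54.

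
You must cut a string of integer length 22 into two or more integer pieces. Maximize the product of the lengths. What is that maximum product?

Define f[k] = max over 1≤i<k of i · max(k−i, f[k−i]); the inner max lets the remainder stay uncut if that's better.
f[2] = 1·max(1,0) = 1·1 = 1
f[3] = 1·max(2,1) = 1·2 = 2
f[4] = 2·max(2,1) = 2·2 = 4
f[5] = 2·max(3,2) = 2·3 = 6
f[6] = 3·max(3,2) = 3·3 = 9
f[7] = 2·max(5,6) = 2·6 = 12
f[8] = 2·max(6,9) = 2·9 = 18
f[9] = 3·max(6,9) = 3·9 = 27
f[10] = 2·max(8,18) = 2·18 = 36
f[11] = 2·max(9,27) = 2·27 = 54
f[12] = 3·max(9,27) = 3·27 = 81
f[13] = 2·max(11,54) = 2·54 = 108
f[14] = 2·max(12,81) = 2·81 = 162
f[15] = 3·max(12,81) = 3·81 = 243
f[16] = 2·max(14,162) = 2·162 = 324
f[17] = 2·max(15,243) = 2·243 = 486
f[18] = 3·max(15,243) = 3·243 = 729
f[19] = 2·max(17,486) = 2·486 = 972
f[20] = 2·max(18,729) = 2·729 = 1458
f[21] = 3·max(18,729) = 3·729 = 2187
f[22] = 2·max(20,1458) = 2·1458 = 2916
One optimal split: 3 + 3 + 3 + 3 + 3 + 3 + 2 + 2; product 3·3·3·3·3·3·2·2 = 2916.

2916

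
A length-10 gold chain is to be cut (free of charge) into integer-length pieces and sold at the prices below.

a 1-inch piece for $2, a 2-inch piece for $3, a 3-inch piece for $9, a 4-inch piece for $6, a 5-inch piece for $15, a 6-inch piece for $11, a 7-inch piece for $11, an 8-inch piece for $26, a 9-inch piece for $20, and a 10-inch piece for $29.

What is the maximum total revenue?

30

Let v[k] be the best obtainable value from length k. For each k, try every first piece i and keep the best of price[i] + v[k−i].
v[1] = 2
v[2] = max(2+2, 3+0) = 4
v[3] = max(2+4, 3+2, 9+0) = 9
v[4] = max(2+9, 3+4, 9+2, 6+0) = 11
v[5] = max(2+11, 3+9, 9+4, 6+2, 15+0) = 15
v[6] = max(2+15, 3+11, 9+9, 6+4, 15+2, 11+0) = 18
v[7] = max(2+18, 3+15, 9+11, …, 11+2, 11+0) = 20
v[8] = max(2+20, 3+18, 9+15, …, 11+2, 26+0) = 26
v[9] = max(2+26, 3+20, 9+18, …, 26+2, 20+0) = 28
v[10] = max(2+28, 3+26, 9+20, …, 20+2, 29+0) = 30
One optimal cutting: 8 + 1 + 1 → $26 + $2 + $2 = $30.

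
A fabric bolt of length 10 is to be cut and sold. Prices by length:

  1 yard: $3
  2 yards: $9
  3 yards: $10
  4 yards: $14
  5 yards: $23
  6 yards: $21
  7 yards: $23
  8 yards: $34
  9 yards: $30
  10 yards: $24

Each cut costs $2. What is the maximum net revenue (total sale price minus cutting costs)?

Consider every possible first cut. net[k] is the best of p[i]+net[k−i] over all sellable i≤k, charging 2 whenever i<k.
net[1] = 3
net[2] = max(3+3-2, 9+0) = 9
net[3] = max(3+9-2, 9+3-2, 10+0) = 10
net[4] = max(3+10-2, 9+9-2, 10+3-2, 14+0) = 16
net[5] = max(3+16-2, 9+10-2, 10+9-2, 14+3-2, 23+0) = 23
net[6] = max(3+23-2, 9+16-2, 10+10-2, 14+9-2, 23+3-2, 21+0) = 24
net[7] = max(3+24-2, 9+23-2, 10+16-2, …, 21+3-2, 23+0) = 30
net[8] = max(3+30-2, 9+24-2, 10+23-2, …, 23+3-2, 34+0) = 34
net[9] = max(3+34-2, 9+30-2, 10+24-2, …, 34+3-2, 30+0) = 37
net[10] = max(3+37-2, 9+34-2, 10+30-2, …, 30+3-2, 24+0) = 44
One optimal plan: pieces 5 + 5 (1 cut) → $46 − $2 = $44.

44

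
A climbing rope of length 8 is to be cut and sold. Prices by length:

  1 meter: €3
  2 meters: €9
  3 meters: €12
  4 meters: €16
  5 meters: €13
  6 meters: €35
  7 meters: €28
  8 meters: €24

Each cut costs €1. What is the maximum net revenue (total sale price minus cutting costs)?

Let r[k] be the best obtainable value from length k. For each k, try every first piece i and keep the best of price[i] + r[k−i] minus the 1 cut fee when i<k.
r[1] = 3
r[2] = max(3+3-1, 9+0) = 9
r[3] = max(3+9-1, 9+3-1, 12+0) = 12
r[4] = max(3+12-1, 9+9-1, 12+3-1, 16+0) = 17
r[5] = max(3+17-1, 9+12-1, 12+9-1, 16+3-1, 13+0) = 20
r[6] = max(3+20-1, 9+17-1, 12+12-1, 16+9-1, 13+3-1, 35+0) = 35
r[7] = max(3+35-1, 9+20-1, 12+17-1, …, 35+3-1, 28+0) = 37
r[8] = max(3+37-1, 9+35-1, 12+20-1, …, 28+3-1, 24+0) = 43
One optimal plan: pieces 6 + 2 (1 cut) → €44 − €1 = €43.

43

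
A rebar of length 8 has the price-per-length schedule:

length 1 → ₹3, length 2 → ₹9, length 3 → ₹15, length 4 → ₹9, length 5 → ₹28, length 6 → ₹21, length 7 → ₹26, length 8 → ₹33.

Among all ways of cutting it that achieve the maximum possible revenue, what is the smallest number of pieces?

2

Build r[k] bottom-up: r[k] = max over allowed piece i of (p[i] + r[k−i]).
r[1] = 3
r[2] = 9
r[3] = 15
r[4] = 18  (first piece 1, then r[3]=15)
r[5] = 28
r[6] = 31  (first piece 1, then r[5]=28)
r[7] = 37  (first piece 2, then r[5]=28)
r[8] = 43  (first piece 3, then r[5]=28)
Maximum revenue is ₹43.
Now minimize piece count subject to staying optimal: for each k, pieces[k] = 1 + min over i with p[i]+r[k−i]=r[k] of pieces[k−i].
pieces[5] = 1
pieces[6] = 2
pieces[7] = 2
pieces[8] = 2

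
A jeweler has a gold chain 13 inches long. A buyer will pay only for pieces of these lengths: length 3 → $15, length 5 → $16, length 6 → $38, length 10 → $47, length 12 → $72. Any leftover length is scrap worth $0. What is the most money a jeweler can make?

Let best[k] be the best obtainable value from length k. For each k, try every first piece i and keep the best of price[i] + best[k−i].
best[1] = 0
best[2] = 0
best[3] = 15
best[4] = 15
best[5] = max(15+0, 16+0) = 16
best[6] = max(15+15, 16+0, 38+0) = 38
best[7] = max(15+15, 16+0, 38+0) = 38
best[8] = max(15+16, 16+15, 38+0) = 38
best[9] = max(15+38, 16+15, 38+15) = 53
best[10] = max(15+38, 16+16, 38+15, 47+0) = 53
best[11] = max(15+38, 16+38, 38+16, 47+0) = 54
best[12] = max(15+53, 16+38, 38+38, 47+0, 72+0) = 76
best[13] = max(15+53, 16+38, 38+38, 47+15, 72+0) = 76
One optimal cutting: pieces 6 + 6 with 1 inch of scrap → $76.

76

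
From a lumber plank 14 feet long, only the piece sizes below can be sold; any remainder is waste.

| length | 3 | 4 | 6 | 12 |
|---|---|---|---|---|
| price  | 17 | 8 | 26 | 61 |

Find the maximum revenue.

Let best[k] be the best obtainable value from length k. For each k, try every first piece i and keep the best of price[i] + best[k−i].
best[1] = 0
best[2] = 0
best[3] = 17
best[4] = max(17+0, 8+0) = 17
best[5] = max(17+0, 8+0) = 17
best[6] = max(17+17, 8+0, 26+0) = 34
best[7] = max(17+17, 8+17, 26+0) = 34
best[8] = max(17+17, 8+17, 26+0) = 34
best[9] = max(17+34, 8+17, 26+17) = 51
best[10] = max(17+34, 8+34, 26+17) = 51
best[11] = max(17+34, 8+34, 26+17) = 51
best[12] = max(17+51, 8+34, 26+34, 61+0) = 68
best[13] = max(17+51, 8+51, 26+34, 61+0) = 68
best[14] = max(17+51, 8+51, 26+34, 61+0) = 68
One optimal cutting: pieces 3 + 3 + 3 + 3 with 2 feet of scrap → $68.

68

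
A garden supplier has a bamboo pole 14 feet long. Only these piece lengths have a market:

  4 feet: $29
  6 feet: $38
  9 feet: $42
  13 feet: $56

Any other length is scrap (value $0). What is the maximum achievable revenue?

96

Build f[k] bottom-up: f[k] = max over allowed piece i of (p[i] + f[k−i]).
f[1] = 0
f[2] = 0
f[3] = 0
f[4] = 29
f[5] = 29
f[6] = max(29+0, 38+0) = 38
f[7] = max(29+0, 38+0) = 38
f[8] = max(29+29, 38+0) = 58
f[9] = max(29+29, 38+0, 42+0) = 58
f[10] = max(29+38, 38+29, 42+0) = 67
f[11] = max(29+38, 38+29, 42+0) = 67
f[12] = max(29+58, 38+38, 42+0) = 87
f[13] = max(29+58, 38+38, 42+29, 56+0) = 87
f[14] = max(29+67, 38+58, 42+29, 56+0) = 96
One optimal cutting: 6 + 4 + 4 → $96.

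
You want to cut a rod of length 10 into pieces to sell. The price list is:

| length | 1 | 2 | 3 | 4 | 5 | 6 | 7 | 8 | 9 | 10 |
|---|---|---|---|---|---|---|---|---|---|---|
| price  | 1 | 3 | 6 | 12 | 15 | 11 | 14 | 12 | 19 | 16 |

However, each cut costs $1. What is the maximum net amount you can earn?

Build net[k] bottom-up: net[k] = max over allowed piece i of (p[i] + net[k−i]) − 1 per cut.
net[1] = 1
net[2] = 3
net[3] = 6
net[4] = 12
net[5] = 15
net[6] = 15  (first piece 1, then net[5]=15)
net[7] = 17  (first piece 2, then net[5]=15)
net[8] = 23  (first piece 4, then net[4]=12)
net[9] = 26  (first piece 4, then net[5]=15)
net[10] = 29  (first piece 5, then net[5]=15)
One optimal plan: pieces 5 + 5 (1 cut) → $30 − $1 = $29.

29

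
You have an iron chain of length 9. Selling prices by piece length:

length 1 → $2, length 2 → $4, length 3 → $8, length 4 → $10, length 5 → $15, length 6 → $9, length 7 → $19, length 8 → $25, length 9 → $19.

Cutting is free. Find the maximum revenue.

Build v[k] bottom-up: v[k] = max over allowed piece i of (p[i] + v[k−i]).
v[1] = 2
v[2] = max(2+2, 4+0) = 4
v[3] = max(2+4, 4+2, 8+0) = 8
v[4] = max(2+8, 4+4, 8+2, 10+0) = 10
v[5] = max(2+10, 4+8, 8+4, 10+2, 15+0) = 15
v[6] = max(2+15, 4+10, 8+8, 10+4, 15+2, 9+0) = 17
v[7] = max(2+17, 4+15, 8+10, …, 9+2, 19+0) = 19
v[8] = max(2+19, 4+17, 8+15, …, 19+2, 25+0) = 25
v[9] = max(2+25, 4+19, 8+17, …, 25+2, 19+0) = 27
One optimal cutting: 8 + 1 → $25 + $2 = $27.

27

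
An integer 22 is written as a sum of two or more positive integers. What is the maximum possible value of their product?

Fill prod[k] for k=2..22: at each k try every first piece i and multiply by the better of (k−i) uncut or prod[k−i].
prod[2] = 1·max(1,0) = 1·1 = 1
prod[3] = max(1·2, 2·1) = 2
prod[4] = max(1·3, 2·2, 3·1) = 4
prod[5] = max(1·4, 2·3, 3·2, 4·1) = 6
prod[6] = max(1·6, 2·4, 3·3, 4·2, 5·1) = 9
prod[7] = max(1·9, 2·6, 3·4, 4·3, 5·2, 6·1) = 12
prod[8] = max(1·12, 2·9, 3·6, …, 6·2, 7·1) = 18
prod[9] = max(1·18, 2·12, 3·9, …, 7·2, 8·1) = 27
prod[10] = max(1·27, 2·18, 3·12, …, 8·2, 9·1) = 36
prod[11] = max(1·36, 2·27, 3·18, …, 9·2, 10·1) = 54
prod[12] = max(1·54, 2·36, 3·27, …, 10·2, 11·1) = 81
prod[13] = max(1·81, 2·54, 3·36, …, 11·2, 12·1) = 108
prod[14] = max(1·108, 2·81, 3·54, …, 12·2, 13·1) = 162
prod[15] = max(1·162, 2·108, 3·81, …, 13·2, 14·1) = 243
prod[16] = max(1·243, 2·162, 3·108, …, 14·2, 15·1) = 324
prod[17] = max(1·324, 2·243, 3·162, …, 15·2, 16·1) = 486
prod[18] = max(1·486, 2·324, 3·243, …, 16·2, 17·1) = 729
prod[19] = max(1·729, 2·486, 3·324, …, 17·2, 18·1) = 972
prod[20] = max(1·972, 2·729, 3·486, …, 18·2, 19·1) = 1458
prod[21] = max(1·1458, 2·972, 3·729, …, 19·2, 20·1) = 2187
prod[22] = max(1·2187, 2·1458, 3·972, …, 20·2, 21·1) = 2916
One optimal split: 3 + 3 + 3 + 3 + 3 + 3 + 2 + 2; product 3·3·3·3·3·3·2·2 = 2916.

2916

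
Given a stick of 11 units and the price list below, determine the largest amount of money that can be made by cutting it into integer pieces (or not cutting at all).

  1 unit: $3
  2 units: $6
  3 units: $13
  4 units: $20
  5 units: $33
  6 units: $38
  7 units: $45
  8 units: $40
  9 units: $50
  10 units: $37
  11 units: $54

Build R[k] bottom-up: R[k] = max over allowed piece i of (p[i] + R[k−i]).
R[1] = 3
R[2] = 6  (first piece 1, then R[1]=3)
R[3] = 13
R[4] = 20
R[5] = 33
R[6] = 38
R[7] = 45
R[8] = 48  (first piece 1, then R[7]=45)
R[9] = 53  (first piece 4, then R[5]=33)
R[10] = 66  (first piece 5, then R[5]=33)
R[11] = 71  (first piece 5, then R[6]=38)
One optimal cutting: 6 + 5 → $38 + $33 = $71.

71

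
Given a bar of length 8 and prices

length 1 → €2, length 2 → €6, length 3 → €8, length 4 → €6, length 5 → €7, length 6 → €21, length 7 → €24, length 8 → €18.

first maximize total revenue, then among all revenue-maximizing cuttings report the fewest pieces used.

2

Build r[k] bottom-up: r[k] = max over allowed piece i of (p[i] + r[k−i]).
r[1] = 2
r[2] = 6
r[3] = 8  (first piece 1, then r[2]=6)
r[4] = 12  (first piece 2, then r[2]=6)
r[5] = 14  (first piece 1, then r[4]=12)
r[6] = 21
r[7] = 24
r[8] = 27  (first piece 2, then r[6]=21)
Maximum revenue is €27.
Now minimize piece count subject to staying optimal: for each k, pieces[k] = 1 + min over i with p[i]+r[k−i]=r[k] of pieces[k−i].
pieces[5] = 2
pieces[6] = 1
pieces[7] = 1
pieces[8] = 2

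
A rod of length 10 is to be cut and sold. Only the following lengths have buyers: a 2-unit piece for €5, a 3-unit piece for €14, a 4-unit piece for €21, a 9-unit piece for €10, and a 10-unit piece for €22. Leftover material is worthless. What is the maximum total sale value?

49

Build best[k] bottom-up: best[k] = max over allowed piece i of (p[i] + best[k−i]).
best[1] = 0
best[2] = 5
best[3] = 14
best[4] = 21
best[5] = 21
best[6] = 28  (first piece 3, then best[3]=14)
best[7] = 35  (first piece 3, then best[4]=21)
best[8] = 42  (first piece 4, then best[4]=21)
best[9] = 42
best[10] = 49  (first piece 3, then best[7]=35)
One optimal cutting: 4 + 3 + 3 → €49.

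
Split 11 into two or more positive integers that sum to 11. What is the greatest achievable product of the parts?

54

Define f[k] = max over 1≤i<k of i · max(k−i, f[k−i]); the inner max lets the remainder stay uncut if that's better.
f[2] = 1×max(1,0) = 1×1 = 1
f[3] = max(1×2, 2×1) = 2
f[4] = max(1×3, 2×2, 3×1) = 4
f[5] = max(1×4, 2×3, 3×2, 4×1) = 6
f[6] = max(1×6, 2×4, 3×3, 4×2, 5×1) = 9
f[7] = max(1×9, 2×6, 3×4, 4×3, 5×2, 6×1) = 12
f[8] = max(1×12, 2×9, 3×6, …, 6×2, 7×1) = 18
f[9] = max(1×18, 2×12, 3×9, …, 7×2, 8×1) = 27
f[10] = max(1×27, 2×18, 3×12, …, 8×2, 9×1) = 36
f[11] = max(1×36, 2×27, 3×18, …, 9×2, 10×1) = 54
One optimal split: 3 + 3 + 3 + 2; product 3×3×3×2 = 54.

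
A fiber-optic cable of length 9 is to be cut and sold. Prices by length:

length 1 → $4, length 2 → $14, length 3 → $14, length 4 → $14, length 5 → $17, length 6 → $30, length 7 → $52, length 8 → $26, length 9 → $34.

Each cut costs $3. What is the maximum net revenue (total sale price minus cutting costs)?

63

Consider every possible first cut. net[k] is the best of p[i]+net[k−i] over all sellable i≤k, charging 3 whenever i<k.
net[1] = 4
net[2] = 14
net[3] = 15  (first piece 1, then net[2]=14)
net[4] = 25  (first piece 2, then net[2]=14)
net[5] = 26  (first piece 1, then net[4]=25)
net[6] = 36  (first piece 2, then net[4]=25)
net[7] = 52
net[8] = 53  (first piece 1, then net[7]=52)
net[9] = 63  (first piece 2, then net[7]=52)
One optimal plan: pieces 7 + 2 (1 cut) → $66 − $3 = $63.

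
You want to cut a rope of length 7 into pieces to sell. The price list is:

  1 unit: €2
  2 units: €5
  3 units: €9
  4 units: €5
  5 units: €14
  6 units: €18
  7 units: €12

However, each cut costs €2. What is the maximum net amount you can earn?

Build v[k] bottom-up: v[k] = max over allowed piece i of (p[i] + v[k−i]) − 2 per cut.
v[1] = 2
v[2] = max(2+2-2, 5+0) = 5
v[3] = max(2+5-2, 5+2-2, 9+0) = 9
v[4] = max(2+9-2, 5+5-2, 9+2-2, 5+0) = 9
v[5] = max(2+9-2, 5+9-2, 9+5-2, 5+2-2, 14+0) = 14
v[6] = max(2+14-2, 5+9-2, 9+9-2, 5+5-2, 14+2-2, 18+0) = 18
v[7] = max(2+18-2, 5+14-2, 9+9-2, …, 18+2-2, 12+0) = 18
One optimal plan: pieces 6 + 1 (1 cut) → €20 − €2 = €18.

18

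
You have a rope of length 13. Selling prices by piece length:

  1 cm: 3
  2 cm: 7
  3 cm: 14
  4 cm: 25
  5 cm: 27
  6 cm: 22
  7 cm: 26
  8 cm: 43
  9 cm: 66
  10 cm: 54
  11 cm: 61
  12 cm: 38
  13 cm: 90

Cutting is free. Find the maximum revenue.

91

Consider every possible first cut. best[k] is the best of p[i]+best[k−i] over all sellable i≤k.
best[1] = 3
best[2] = max(3+3, 7+0) = 7
best[3] = max(3+7, 7+3, 14+0) = 14
best[4] = max(3+14, 7+7, 14+3, 25+0) = 25
best[5] = max(3+25, 7+14, 14+7, 25+3, 27+0) = 28
best[6] = max(3+28, 7+25, 14+14, 25+7, 27+3, 22+0) = 32
best[7] = max(3+32, 7+28, 14+25, …, 22+3, 26+0) = 39
best[8] = max(3+39, 7+32, 14+28, …, 26+3, 43+0) = 50
best[9] = max(3+50, 7+39, 14+32, …, 43+3, 66+0) = 66
best[10] = max(3+66, 7+50, 14+39, …, 66+3, 54+0) = 69
best[11] = max(3+69, 7+66, 14+50, …, 54+3, 61+0) = 73
best[12] = max(3+73, 7+69, 14+66, …, 61+3, 38+0) = 80
best[13] = max(3+80, 7+73, 14+69, …, 38+3, 90+0) = 91
One optimal cutting: 9 + 4 → 66 + 25 = 91.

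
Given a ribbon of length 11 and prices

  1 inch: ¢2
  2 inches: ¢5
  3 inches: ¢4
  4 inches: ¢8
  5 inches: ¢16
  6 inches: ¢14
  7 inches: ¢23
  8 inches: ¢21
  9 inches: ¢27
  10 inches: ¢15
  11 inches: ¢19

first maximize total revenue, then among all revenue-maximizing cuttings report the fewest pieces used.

Consider every possible first cut. r[k] is the best of p[i]+r[k−i] over all sellable i≤k.
r[1] = 2
r[2] = 5
r[3] = 7  (first piece 1, then r[2]=5)
r[4] = 10  (first piece 2, then r[2]=5)
r[5] = 16
r[6] = 18  (first piece 1, then r[5]=16)
r[7] = 23
r[8] = 25  (first piece 1, then r[7]=23)
r[9] = 28  (first piece 2, then r[7]=23)
r[10] = 32  (first piece 5, then r[5]=16)
r[11] = 34  (first piece 1, then r[10]=32)
Maximum revenue is ¢34.
Now minimize piece count subject to staying optimal: for each k, pieces[k] = 1 + min over i with p[i]+r[k−i]=r[k] of pieces[k−i].
pieces[8] = 2
pieces[9] = 2
pieces[10] = 2
pieces[11] = 3

3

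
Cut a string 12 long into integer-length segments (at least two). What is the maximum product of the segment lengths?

Define m[k] = max over 1≤i<k of i · max(k−i, m[k−i]); the inner max lets the remainder stay uncut if that's better.
m[2] = 1×max(1,0) = 1×1 = 1
m[3] = max(1×2, 2×1) = 2
m[4] = max(1×3, 2×2, 3×1) = 4
m[5] = max(1×4, 2×3, 3×2, 4×1) = 6
m[6] = max(1×6, 2×4, 3×3, 4×2, 5×1) = 9
m[7] = max(1×9, 2×6, 3×4, 4×3, 5×2, 6×1) = 12
m[8] = max(1×12, 2×9, 3×6, …, 6×2, 7×1) = 18
m[9] = max(1×18, 2×12, 3×9, …, 7×2, 8×1) = 27
m[10] = max(1×27, 2×18, 3×12, …, 8×2, 9×1) = 36
m[11] = max(1×36, 2×27, 3×18, …, 9×2, 10×1) = 54
m[12] = max(1×54, 2×36, 3×27, …, 10×2, 11×1) = 81
One optimal split: 3 + 3 + 3 + 3; product 3×3×3×3 = 81.

81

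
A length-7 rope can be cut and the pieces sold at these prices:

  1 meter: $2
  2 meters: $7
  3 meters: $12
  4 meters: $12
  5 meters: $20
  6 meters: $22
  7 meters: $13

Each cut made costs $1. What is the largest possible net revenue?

Let net[k] be the best obtainable value from length k. For each k, try every first piece i and keep the best of price[i] + net[k−i] minus the 1 cut fee when i<k.
net[1] = 2
net[2] = 7
net[3] = 12
net[4] = 13  (first piece 1, then net[3]=12)
net[5] = 20
net[6] = 23  (first piece 3, then net[3]=12)
net[7] = 26  (first piece 2, then net[5]=20)
One optimal plan: pieces 5 + 2 (1 cut) → $27 − $1 = $26.

26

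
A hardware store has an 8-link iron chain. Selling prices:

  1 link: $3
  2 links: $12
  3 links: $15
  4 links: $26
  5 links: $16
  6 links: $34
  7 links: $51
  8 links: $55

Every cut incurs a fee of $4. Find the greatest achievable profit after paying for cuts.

55

Build v[k] bottom-up: v[k] = max over allowed piece i of (p[i] + v[k−i]) − 4 per cut.
v[1] = 3
v[2] = 12
v[3] = 15
v[4] = 26
v[5] = 25  (first piece 1, then v[4]=26)
v[6] = 34  (first piece 2, then v[4]=26)
v[7] = 51
v[8] = 55
Best is to make no cuts and sell whole for $55.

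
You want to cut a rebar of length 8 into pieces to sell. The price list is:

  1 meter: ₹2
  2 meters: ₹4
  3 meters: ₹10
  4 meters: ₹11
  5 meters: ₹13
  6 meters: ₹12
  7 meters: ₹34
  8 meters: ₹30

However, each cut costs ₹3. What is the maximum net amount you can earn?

33

Let r[k] be the best obtainable value from length k. For each k, try every first piece i and keep the best of price[i] + r[k−i] minus the 3 cut fee when i<k.
r[1] = 2
r[2] = max(2+2-3, 4+0) = 4
r[3] = max(2+4-3, 4+2-3, 10+0) = 10
r[4] = max(2+10-3, 4+4-3, 10+2-3, 11+0) = 11
r[5] = max(2+11-3, 4+10-3, 10+4-3, 11+2-3, 13+0) = 13
r[6] = max(2+13-3, 4+11-3, 10+10-3, 11+4-3, 13+2-3, 12+0) = 17
r[7] = max(2+17-3, 4+13-3, 10+11-3, …, 12+2-3, 34+0) = 34
r[8] = max(2+34-3, 4+17-3, 10+13-3, …, 34+2-3, 30+0) = 33
One optimal plan: pieces 7 + 1 (1 cut) → ₹36 − ₹3 = ₹33.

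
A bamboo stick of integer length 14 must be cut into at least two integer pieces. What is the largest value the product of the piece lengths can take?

Define P[k] = max over 1≤i<k of i · max(k−i, P[k−i]); the inner max lets the remainder stay uncut if that's better.
P[2] = 1*max(1,0) = 1*1 = 1
P[3] = max(1*2, 2*1) = 2
P[4] = max(1*3, 2*2, 3*1) = 4
P[5] = max(1*4, 2*3, 3*2, 4*1) = 6
P[6] = max(1*6, 2*4, 3*3, 4*2, 5*1) = 9
P[7] = max(1*9, 2*6, 3*4, 4*3, 5*2, 6*1) = 12
P[8] = max(1*12, 2*9, 3*6, …, 6*2, 7*1) = 18
P[9] = max(1*18, 2*12, 3*9, …, 7*2, 8*1) = 27
P[10] = max(1*27, 2*18, 3*12, …, 8*2, 9*1) = 36
P[11] = max(1*36, 2*27, 3*18, …, 9*2, 10*1) = 54
P[12] = max(1*54, 2*36, 3*27, …, 10*2, 11*1) = 81
P[13] = max(1*81, 2*54, 3*36, …, 11*2, 12*1) = 108
P[14] = max(1*108, 2*81, 3*54, …, 12*2, 13*1) = 162
One optimal split: 3 + 3 + 3 + 3 + 2; product 3*3*3*3*2 = 162.

162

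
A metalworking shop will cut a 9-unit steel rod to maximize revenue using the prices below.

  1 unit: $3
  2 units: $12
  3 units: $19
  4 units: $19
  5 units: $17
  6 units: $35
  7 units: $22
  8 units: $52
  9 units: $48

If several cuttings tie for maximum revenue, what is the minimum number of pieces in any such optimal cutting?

3

Let r[k] be the best obtainable value from length k. For each k, try every first piece i and keep the best of price[i] + r[k−i].
r[1] = 3
r[2] = 12
r[3] = 19
r[4] = 24  (first piece 2, then r[2]=12)
r[5] = 31  (first piece 2, then r[3]=19)
r[6] = 38  (first piece 3, then r[3]=19)
r[7] = 43  (first piece 2, then r[5]=31)
r[8] = 52
r[9] = 57  (first piece 3, then r[6]=38)
Maximum revenue is $57.
Now minimize piece count subject to staying optimal: for each k, pieces[k] = 1 + min over i with p[i]+r[k−i]=r[k] of pieces[k−i].
pieces[6] = 2
pieces[7] = 3
pieces[8] = 1
pieces[9] = 3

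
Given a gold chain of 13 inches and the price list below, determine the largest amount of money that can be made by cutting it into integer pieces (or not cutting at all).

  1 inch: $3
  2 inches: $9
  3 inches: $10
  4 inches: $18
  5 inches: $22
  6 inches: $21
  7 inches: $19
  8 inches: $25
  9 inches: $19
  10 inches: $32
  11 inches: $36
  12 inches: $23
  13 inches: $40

58

Build r[k] bottom-up: r[k] = max over allowed piece i of (p[i] + r[k−i]).
r[1] = 3
r[2] = 9
r[3] = 12  (first piece 1, then r[2]=9)
r[4] = 18  (first piece 2, then r[2]=9)
r[5] = 22
r[6] = 27  (first piece 2, then r[4]=18)
r[7] = 31  (first piece 2, then r[5]=22)
r[8] = 36  (first piece 2, then r[6]=27)
r[9] = 40  (first piece 2, then r[7]=31)
r[10] = 45  (first piece 2, then r[8]=36)
r[11] = 49  (first piece 2, then r[9]=40)
r[12] = 54  (first piece 2, then r[10]=45)
r[13] = 58  (first piece 2, then r[11]=49)
One optimal cutting: 5 + 2 + 2 + 2 + 2 → $22 + $9 + $9 + $9 + $9 = $58.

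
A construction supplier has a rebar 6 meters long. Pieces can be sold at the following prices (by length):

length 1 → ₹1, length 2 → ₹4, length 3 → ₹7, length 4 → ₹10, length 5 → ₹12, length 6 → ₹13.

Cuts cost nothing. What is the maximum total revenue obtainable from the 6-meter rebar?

Consider every possible first cut. R[k] is the best of p[i]+R[k−i] over all sellable i≤k.
R[1] = 1
R[2] = 4
R[3] = 7
R[4] = 10
R[5] = 12
R[6] = 14  (first piece 2, then R[4]=10)
One optimal cutting: 4 + 2 → ₹10 + ₹4 = ₹14.

14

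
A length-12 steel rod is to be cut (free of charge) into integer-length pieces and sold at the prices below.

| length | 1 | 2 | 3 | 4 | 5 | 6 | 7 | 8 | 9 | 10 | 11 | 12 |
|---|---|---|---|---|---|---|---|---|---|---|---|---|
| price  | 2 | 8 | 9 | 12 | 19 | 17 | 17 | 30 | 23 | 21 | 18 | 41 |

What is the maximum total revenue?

48

Build R[k] bottom-up: R[k] = max over allowed piece i of (p[i] + R[k−i]).
R[1] = 2
R[2] = 8
R[3] = 10  (first piece 1, then R[2]=8)
R[4] = 16  (first piece 2, then R[2]=8)
R[5] = 19
R[6] = 24  (first piece 2, then R[4]=16)
R[7] = 27  (first piece 2, then R[5]=19)
R[8] = 32  (first piece 2, then R[6]=24)
R[9] = 35  (first piece 2, then R[7]=27)
R[10] = 40  (first piece 2, then R[8]=32)
R[11] = 43  (first piece 2, then R[9]=35)
R[12] = 48  (first piece 2, then R[10]=40)
One optimal cutting: 2 + 2 + 2 + 2 + 2 + 2 → $8 + $8 + $8 + $8 + $8 + $8 = $48.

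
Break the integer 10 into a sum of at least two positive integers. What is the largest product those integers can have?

36

Fill m[k] for k=2..10: at each k try every first piece i and multiply by the better of (k−i) uncut or m[k−i].
m[2] = 1·max(1,0) = 1·1 = 1
m[3] = max(1·2, 2·1) = 2
m[4] = max(1·3, 2·2, 3·1) = 4
m[5] = max(1·4, 2·3, 3·2, 4·1) = 6
m[6] = max(1·6, 2·4, 3·3, 4·2, 5·1) = 9
m[7] = max(1·9, 2·6, 3·4, 4·3, 5·2, 6·1) = 12
m[8] = max(1·12, 2·9, 3·6, …, 6·2, 7·1) = 18
m[9] = max(1·18, 2·12, 3·9, …, 7·2, 8·1) = 27
m[10] = max(1·27, 2·18, 3·12, …, 8·2, 9·1) = 36
One optimal split: 3 + 3 + 2 + 2; product 3·3·2·2 = 36.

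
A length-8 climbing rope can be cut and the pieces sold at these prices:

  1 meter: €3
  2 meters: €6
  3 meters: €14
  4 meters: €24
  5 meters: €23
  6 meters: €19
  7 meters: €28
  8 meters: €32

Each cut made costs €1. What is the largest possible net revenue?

47

Consider every possible first cut. r[k] is the best of p[i]+r[k−i] over all sellable i≤k, charging 1 whenever i<k.
r[1] = 3
r[2] = max(3+3-1, 6+0) = 6
r[3] = max(3+6-1, 6+3-1, 14+0) = 14
r[4] = max(3+14-1, 6+6-1, 14+3-1, 24+0) = 24
r[5] = max(3+24-1, 6+14-1, 14+6-1, 24+3-1, 23+0) = 26
r[6] = max(3+26-1, 6+24-1, 14+14-1, 24+6-1, 23+3-1, 19+0) = 29
r[7] = max(3+29-1, 6+26-1, 14+24-1, …, 19+3-1, 28+0) = 37
r[8] = max(3+37-1, 6+29-1, 14+26-1, …, 28+3-1, 32+0) = 47
One optimal plan: pieces 4 + 4 (1 cut) → €48 − €1 = €47.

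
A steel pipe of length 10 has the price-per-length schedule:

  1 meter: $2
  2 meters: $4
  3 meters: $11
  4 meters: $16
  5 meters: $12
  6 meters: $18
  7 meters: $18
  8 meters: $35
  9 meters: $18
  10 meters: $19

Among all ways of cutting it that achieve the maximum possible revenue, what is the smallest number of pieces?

Consider every possible first cut. r[k] is the best of p[i]+r[k−i] over all sellable i≤k.
r[1] = 2
r[2] = max(2+2, 4+0) = 4
r[3] = max(2+4, 4+2, 11+0) = 11
r[4] = max(2+11, 4+4, 11+2, 16+0) = 16
r[5] = max(2+16, 4+11, 11+4, 16+2, 12+0) = 18
r[6] = max(2+18, 4+16, 11+11, 16+4, 12+2, 18+0) = 22
r[7] = max(2+22, 4+18, 11+16, …, 18+2, 18+0) = 27
r[8] = max(2+27, 4+22, 11+18, …, 18+2, 35+0) = 35
r[9] = max(2+35, 4+27, 11+22, …, 35+2, 18+0) = 37
r[10] = max(2+37, 4+35, 11+27, …, 18+2, 19+0) = 39
Maximum revenue is $39.
Now minimize piece count subject to staying optimal: for each k, pieces[k] = 1 + min over i with p[i]+r[k−i]=r[k] of pieces[k−i].
pieces[7] = 2
pieces[8] = 1
pieces[9] = 2
pieces[10] = 2

2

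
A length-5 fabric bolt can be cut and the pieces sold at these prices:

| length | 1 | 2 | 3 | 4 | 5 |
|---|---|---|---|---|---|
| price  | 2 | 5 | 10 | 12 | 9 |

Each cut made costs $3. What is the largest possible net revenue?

12

Build r[k] bottom-up: r[k] = max over allowed piece i of (p[i] + r[k−i]) − 3 per cut.
r[1] = 2
r[2] = 5
r[3] = 10
r[4] = 12
r[5] = 12  (first piece 2, then r[3]=10)
One optimal plan: pieces 3 + 2 (1 cut) → $15 − $3 = $12.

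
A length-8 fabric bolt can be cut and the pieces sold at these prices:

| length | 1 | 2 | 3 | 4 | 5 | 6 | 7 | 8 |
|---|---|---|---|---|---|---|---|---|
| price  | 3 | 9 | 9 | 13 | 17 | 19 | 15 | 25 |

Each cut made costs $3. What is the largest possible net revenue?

Let r[k] be the best obtainable value from length k. For each k, try every first piece i and keep the best of price[i] + r[k−i] minus the 3 cut fee when i<k.
r[1] = 3
r[2] = 9
r[3] = 9  (first piece 1, then r[2]=9)
r[4] = 15  (first piece 2, then r[2]=9)
r[5] = 17
r[6] = 21  (first piece 2, then r[4]=15)
r[7] = 23  (first piece 2, then r[5]=17)
r[8] = 27  (first piece 2, then r[6]=21)
One optimal plan: pieces 2 + 2 + 2 + 2 (3 cuts) → $36 − $9 = $27.

27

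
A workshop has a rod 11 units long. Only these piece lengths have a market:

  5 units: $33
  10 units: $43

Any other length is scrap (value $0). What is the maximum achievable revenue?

Build f[k] bottom-up: f[k] = max over allowed piece i of (p[i] + f[k−i]).
f[1] = 0
f[2] = 0
f[3] = 0
f[4] = 0
f[5] = 33
f[6] = 33
f[7] = 33
f[8] = 33
f[9] = 33
f[10] = 66  (first piece 5, then f[5]=33)
f[11] = 66
One optimal cutting: pieces 5 + 5 with 1 unit of scrap → $66.

66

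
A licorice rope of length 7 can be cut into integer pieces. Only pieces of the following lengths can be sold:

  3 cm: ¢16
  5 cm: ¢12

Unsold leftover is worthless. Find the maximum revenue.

Let r[k] be the best obtainable value from length k. For each k, try every first piece i and keep the best of price[i] + r[k−i].
r[1] = 0
r[2] = 0
r[3] = 16
r[4] = 16
r[5] = max(16+0, 12+0) = 16
r[6] = max(16+16, 12+0) = 32
r[7] = max(16+16, 12+0) = 32
One optimal cutting: pieces 3 + 3 with 1 cm of scrap → ¢32.

32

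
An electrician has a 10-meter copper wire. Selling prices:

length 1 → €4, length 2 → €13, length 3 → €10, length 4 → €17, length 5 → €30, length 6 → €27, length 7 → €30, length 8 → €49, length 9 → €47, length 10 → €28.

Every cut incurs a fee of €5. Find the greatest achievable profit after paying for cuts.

Consider every possible first cut. v[k] is the best of p[i]+v[k−i] over all sellable i≤k, charging 5 whenever i<k.
v[1] = 4
v[2] = max(4+4-5, 13+0) = 13
v[3] = max(4+13-5, 13+4-5, 10+0) = 12
v[4] = max(4+12-5, 13+13-5, 10+4-5, 17+0) = 21
v[5] = max(4+21-5, 13+12-5, 10+13-5, 17+4-5, 30+0) = 30
v[6] = max(4+30-5, 13+21-5, 10+12-5, 17+13-5, 30+4-5, 27+0) = 29
v[7] = max(4+29-5, 13+30-5, 10+21-5, …, 27+4-5, 30+0) = 38
v[8] = max(4+38-5, 13+29-5, 10+30-5, …, 30+4-5, 49+0) = 49
v[9] = max(4+49-5, 13+38-5, 10+29-5, …, 49+4-5, 47+0) = 48
v[10] = max(4+48-5, 13+49-5, 10+38-5, …, 47+4-5, 28+0) = 57
One optimal plan: pieces 8 + 2 (1 cut) → €62 − €5 = €57.

57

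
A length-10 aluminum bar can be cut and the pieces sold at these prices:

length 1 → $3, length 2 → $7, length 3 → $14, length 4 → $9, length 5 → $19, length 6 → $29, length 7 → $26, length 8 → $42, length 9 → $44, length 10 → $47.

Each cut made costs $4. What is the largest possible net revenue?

Build v[k] bottom-up: v[k] = max over allowed piece i of (p[i] + v[k−i]) − 4 per cut.
v[1] = 3
v[2] = 7
v[3] = 14
v[4] = 13  (first piece 1, then v[3]=14)
v[5] = 19
v[6] = 29
v[7] = 28  (first piece 1, then v[6]=29)
v[8] = 42
v[9] = 44
v[10] = 47
Best is to make no cuts and sell whole for $47.

47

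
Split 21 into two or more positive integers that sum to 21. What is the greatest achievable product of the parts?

Define f[k] = max over 1≤i<k of i · max(k−i, f[k−i]); the inner max lets the remainder stay uncut if that's better.
f[2] = 1×max(1,0) = 1×1 = 1
f[3] = 1×max(2,1) = 1×2 = 2
f[4] = 2×max(2,1) = 2×2 = 4
f[5] = 2×max(3,2) = 2×3 = 6
f[6] = 3×max(3,2) = 3×3 = 9
f[7] = 2×max(5,6) = 2×6 = 12
f[8] = 2×max(6,9) = 2×9 = 18
f[9] = 3×max(6,9) = 3×9 = 27
f[10] = 2×max(8,18) = 2×18 = 36
f[11] = 2×max(9,27) = 2×27 = 54
f[12] = 3×max(9,27) = 3×27 = 81
f[13] = 2×max(11,54) = 2×54 = 108
f[14] = 2×max(12,81) = 2×81 = 162
f[15] = 3×max(12,81) = 3×81 = 243
f[16] = 2×max(14,162) = 2×162 = 324
f[17] = 2×max(15,243) = 2×243 = 486
f[18] = 3×max(15,243) = 3×243 = 729
f[19] = 2×max(17,486) = 2×486 = 972
f[20] = 2×max(18,729) = 2×729 = 1458
f[21] = 3×max(18,729) = 3×729 = 2187
One optimal split: 3 + 3 + 3 + 3 + 3 + 3 + 3; product 3×3×3×3×3×3×3 = 2187.

2187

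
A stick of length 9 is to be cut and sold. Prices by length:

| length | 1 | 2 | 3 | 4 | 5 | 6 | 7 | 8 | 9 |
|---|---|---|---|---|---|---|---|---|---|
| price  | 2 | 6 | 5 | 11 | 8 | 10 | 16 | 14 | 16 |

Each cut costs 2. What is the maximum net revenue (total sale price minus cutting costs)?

20

Let net[k] be the best obtainable value from length k. For each k, try every first piece i and keep the best of price[i] + net[k−i] minus the 2 cut fee when i<k.
net[1] = 2
net[2] = 6
net[3] = 6  (first piece 1, then net[2]=6)
net[4] = 11
net[5] = 11  (first piece 1, then net[4]=11)
net[6] = 15  (first piece 2, then net[4]=11)
net[7] = 16
net[8] = 20  (first piece 4, then net[4]=11)
net[9] = 20  (first piece 1, then net[8]=20)
One optimal plan: pieces 4 + 4 + 1 (2 cuts) → 24 − 4 = 20.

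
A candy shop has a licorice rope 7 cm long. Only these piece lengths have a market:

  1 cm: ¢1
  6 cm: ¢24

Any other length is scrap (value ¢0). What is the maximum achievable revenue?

Build f[k] bottom-up: f[k] = max over allowed piece i of (p[i] + f[k−i]).
f[1] = 1
f[2] = 2  (first piece 1, then f[1]=1)
f[3] = 3  (first piece 1, then f[2]=2)
f[4] = 4  (first piece 1, then f[3]=3)
f[5] = 5  (first piece 1, then f[4]=4)
f[6] = max(1+5, 24+0) = 24
f[7] = max(1+24, 24+1) = 25
One optimal cutting: 6 + 1 → ¢25.

25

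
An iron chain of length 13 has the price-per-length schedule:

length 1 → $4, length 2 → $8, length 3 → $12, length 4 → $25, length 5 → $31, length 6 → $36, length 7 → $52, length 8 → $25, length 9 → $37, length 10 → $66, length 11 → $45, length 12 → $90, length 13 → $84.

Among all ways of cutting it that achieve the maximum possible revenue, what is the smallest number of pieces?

2

Consider every possible first cut. r[k] is the best of p[i]+r[k−i] over all sellable i≤k.
r[1] = 4
r[2] = 8  (first piece 1, then r[1]=4)
r[3] = 12  (first piece 1, then r[2]=8)
r[4] = 25
r[5] = 31
r[6] = 36
r[7] = 52
r[8] = 56  (first piece 1, then r[7]=52)
r[9] = 60  (first piece 1, then r[8]=56)
r[10] = 66
r[11] = 77  (first piece 4, then r[7]=52)
r[12] = 90
r[13] = 94  (first piece 1, then r[12]=90)
Maximum revenue is $94.
Now minimize piece count subject to staying optimal: for each k, pieces[k] = 1 + min over i with p[i]+r[k−i]=r[k] of pieces[k−i].
pieces[10] = 1
pieces[11] = 2
pieces[12] = 1
pieces[13] = 2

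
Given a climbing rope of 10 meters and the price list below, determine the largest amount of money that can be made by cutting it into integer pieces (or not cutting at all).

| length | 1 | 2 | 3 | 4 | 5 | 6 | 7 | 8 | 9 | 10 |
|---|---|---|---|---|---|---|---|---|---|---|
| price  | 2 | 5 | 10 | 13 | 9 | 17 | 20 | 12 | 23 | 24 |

33

Consider every possible first cut. r[k] is the best of p[i]+r[k−i] over all sellable i≤k.
r[1] = 2
r[2] = 5
r[3] = 10
r[4] = 13
r[5] = 15  (first piece 1, then r[4]=13)
r[6] = 20  (first piece 3, then r[3]=10)
r[7] = 23  (first piece 3, then r[4]=13)
r[8] = 26  (first piece 4, then r[4]=13)
r[9] = 30  (first piece 3, then r[6]=20)
r[10] = 33  (first piece 3, then r[7]=23)
One optimal cutting: 4 + 3 + 3 → €13 + €10 + €10 = €33.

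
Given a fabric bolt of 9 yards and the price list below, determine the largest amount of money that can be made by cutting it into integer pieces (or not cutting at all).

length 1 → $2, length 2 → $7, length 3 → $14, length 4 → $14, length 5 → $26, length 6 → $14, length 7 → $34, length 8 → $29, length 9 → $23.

42

Let r[k] be the best obtainable value from length k. For each k, try every first piece i and keep the best of price[i] + r[k−i].
r[1] = 2
r[2] = max(2+2, 7+0) = 7
r[3] = max(2+7, 7+2, 14+0) = 14
r[4] = max(2+14, 7+7, 14+2, 14+0) = 16
r[5] = max(2+16, 7+14, 14+7, 14+2, 26+0) = 26
r[6] = max(2+26, 7+16, 14+14, 14+7, 26+2, 14+0) = 28
r[7] = max(2+28, 7+26, 14+16, …, 14+2, 34+0) = 34
r[8] = max(2+34, 7+28, 14+26, …, 34+2, 29+0) = 40
r[9] = max(2+40, 7+34, 14+28, …, 29+2, 23+0) = 42
One optimal cutting: 5 + 3 + 1 → $26 + $14 + $2 = $42.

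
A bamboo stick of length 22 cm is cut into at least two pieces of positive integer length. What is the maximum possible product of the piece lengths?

2916

Define prod[k] = max over 1≤i<k of i · max(k−i, prod[k−i]); the inner max lets the remainder stay uncut if that's better.
Small cases: prod[2]=1, prod[3]=2, prod[4]=4, prod[5]=6, prod[6]=9, prod[7]=12, prod[8]=18, prod[9]=27, prod[10]=36, prod[11]=54, prod[12]=81, prod[13]=108, prod[14]=162, prod[15]=243.
prod[16] = 2·max(14,162) = 2·162 = 324
prod[17] = 2·max(15,243) = 2·243 = 486
prod[18] = 3·max(15,243) = 3·243 = 729
prod[19] = 2·max(17,486) = 2·486 = 972
prod[20] = 2·max(18,729) = 2·729 = 1458
prod[21] = 3·max(18,729) = 3·729 = 2187
prod[22] = 2·max(20,1458) = 2·1458 = 2916
One optimal split: 3 + 3 + 3 + 3 + 3 + 3 + 2 + 2; product 3·3·3·3·3·3·2·2 = 2916.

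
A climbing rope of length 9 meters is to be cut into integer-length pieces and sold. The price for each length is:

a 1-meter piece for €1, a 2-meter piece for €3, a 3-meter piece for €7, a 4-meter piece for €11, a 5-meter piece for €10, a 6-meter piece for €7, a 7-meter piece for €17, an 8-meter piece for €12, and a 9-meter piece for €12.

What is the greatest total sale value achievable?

23

Build R[k] bottom-up: R[k] = max over allowed piece i of (p[i] + R[k−i]).
R[1] = 1
R[2] = max(1+1, 3+0) = 3
R[3] = max(1+3, 3+1, 7+0) = 7
R[4] = max(1+7, 3+3, 7+1, 11+0) = 11
R[5] = max(1+11, 3+7, 7+3, 11+1, 10+0) = 12
R[6] = max(1+12, 3+11, 7+7, 11+3, 10+1, 7+0) = 14
R[7] = max(1+14, 3+12, 7+11, …, 7+1, 17+0) = 18
R[8] = max(1+18, 3+14, 7+12, …, 17+1, 12+0) = 22
R[9] = max(1+22, 3+18, 7+14, …, 12+1, 12+0) = 23
One optimal cutting: 4 + 4 + 1 → €11 + €11 + €1 = €23.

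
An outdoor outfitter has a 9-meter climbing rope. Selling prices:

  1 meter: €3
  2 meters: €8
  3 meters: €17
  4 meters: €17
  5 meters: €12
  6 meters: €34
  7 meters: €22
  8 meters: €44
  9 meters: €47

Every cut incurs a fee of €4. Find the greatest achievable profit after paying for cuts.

Build r[k] bottom-up: r[k] = max over allowed piece i of (p[i] + r[k−i]) − 4 per cut.
r[1] = 3
r[2] = 8
r[3] = 17
r[4] = 17
r[5] = 21  (first piece 2, then r[3]=17)
r[6] = 34
r[7] = 33  (first piece 1, then r[6]=34)
r[8] = 44
r[9] = 47  (first piece 3, then r[6]=34)
One optimal plan: pieces 6 + 3 (1 cut) → €51 − €4 = €47.

47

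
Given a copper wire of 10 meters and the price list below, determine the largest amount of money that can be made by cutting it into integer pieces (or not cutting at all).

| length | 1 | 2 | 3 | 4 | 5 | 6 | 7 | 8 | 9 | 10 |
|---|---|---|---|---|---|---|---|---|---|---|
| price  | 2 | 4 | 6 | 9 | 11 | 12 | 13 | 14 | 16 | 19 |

22

Let R[k] be the best obtainable value from length k. For each k, try every first piece i and keep the best of price[i] + R[k−i].
R[1] = 2
R[2] = 4  (first piece 1, then R[1]=2)
R[3] = 6  (first piece 1, then R[2]=4)
R[4] = 9
R[5] = 11  (first piece 1, then R[4]=9)
R[6] = 13  (first piece 1, then R[5]=11)
R[7] = 15  (first piece 1, then R[6]=13)
R[8] = 18  (first piece 4, then R[4]=9)
R[9] = 20  (first piece 1, then R[8]=18)
R[10] = 22  (first piece 1, then R[9]=20)
One optimal cutting: 4 + 4 + 1 + 1 → €9 + €9 + €2 + €2 = €22.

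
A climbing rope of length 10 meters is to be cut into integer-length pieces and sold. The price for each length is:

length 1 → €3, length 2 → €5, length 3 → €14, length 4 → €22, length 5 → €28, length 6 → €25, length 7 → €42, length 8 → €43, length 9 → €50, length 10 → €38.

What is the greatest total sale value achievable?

Consider every possible first cut. v[k] is the best of p[i]+v[k−i] over all sellable i≤k.
v[1] = 3
v[2] = max(3+3, 5+0) = 6
v[3] = max(3+6, 5+3, 14+0) = 14
v[4] = max(3+14, 5+6, 14+3, 22+0) = 22
v[5] = max(3+22, 5+14, 14+6, 22+3, 28+0) = 28
v[6] = max(3+28, 5+22, 14+14, 22+6, 28+3, 25+0) = 31
v[7] = max(3+31, 5+28, 14+22, …, 25+3, 42+0) = 42
v[8] = max(3+42, 5+31, 14+28, …, 42+3, 43+0) = 45
v[9] = max(3+45, 5+42, 14+31, …, 43+3, 50+0) = 50
v[10] = max(3+50, 5+45, 14+42, …, 50+3, 38+0) = 56
One optimal cutting: 7 + 3 → €42 + €14 = €56.

56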